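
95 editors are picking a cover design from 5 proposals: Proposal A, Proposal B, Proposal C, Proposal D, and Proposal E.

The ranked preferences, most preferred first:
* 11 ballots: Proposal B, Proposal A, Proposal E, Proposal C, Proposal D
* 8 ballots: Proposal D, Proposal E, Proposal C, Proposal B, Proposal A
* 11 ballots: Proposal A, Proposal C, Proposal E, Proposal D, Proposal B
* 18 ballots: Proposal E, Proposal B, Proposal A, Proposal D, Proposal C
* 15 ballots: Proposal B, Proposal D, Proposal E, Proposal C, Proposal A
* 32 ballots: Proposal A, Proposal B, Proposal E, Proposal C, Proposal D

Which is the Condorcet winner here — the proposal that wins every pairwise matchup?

Proposal B vs Proposal A: 52–43
Proposal B vs Proposal C: 76–19
Proposal B vs Proposal D: 76–19
Proposal B vs Proposal E: 58–37
Proposal B beats every other proposal.

Proposal B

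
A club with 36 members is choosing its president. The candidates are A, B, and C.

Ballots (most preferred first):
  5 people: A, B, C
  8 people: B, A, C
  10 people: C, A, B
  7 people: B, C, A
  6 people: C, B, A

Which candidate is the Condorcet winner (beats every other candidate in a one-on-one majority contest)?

B vs A: 21–15
B vs C: 20–16
B beats every other candidate.

B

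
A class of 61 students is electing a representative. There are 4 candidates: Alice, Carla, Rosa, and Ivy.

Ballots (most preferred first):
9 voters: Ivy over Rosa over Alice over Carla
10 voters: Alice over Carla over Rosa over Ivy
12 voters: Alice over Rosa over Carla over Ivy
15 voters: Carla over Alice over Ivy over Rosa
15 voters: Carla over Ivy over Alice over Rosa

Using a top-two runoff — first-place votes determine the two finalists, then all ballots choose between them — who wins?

Alice

Round 1 first-place votes: Alice 22, Carla 30, Rosa 0, Ivy 9. Carla and Alice advance.
Runoff: Carla is ranked above Alice on 30 ballots, Alice above Carla on 31.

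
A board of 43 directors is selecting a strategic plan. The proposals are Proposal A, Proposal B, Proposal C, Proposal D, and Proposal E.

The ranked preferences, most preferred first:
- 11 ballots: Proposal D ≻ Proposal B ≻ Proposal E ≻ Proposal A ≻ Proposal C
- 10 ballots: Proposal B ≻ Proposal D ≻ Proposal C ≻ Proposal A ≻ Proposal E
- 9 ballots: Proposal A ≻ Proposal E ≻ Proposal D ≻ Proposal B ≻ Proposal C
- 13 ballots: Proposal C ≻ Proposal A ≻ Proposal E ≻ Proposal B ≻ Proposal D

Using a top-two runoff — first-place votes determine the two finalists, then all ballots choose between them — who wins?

Proposal D

Round 1 first-place votes: Proposal A 9, Proposal B 10, Proposal C 13, Proposal D 11, Proposal E 0. Proposal C and Proposal D advance.
Runoff: Proposal C is ranked above Proposal D on 13 ballots, Proposal D above Proposal C on 30.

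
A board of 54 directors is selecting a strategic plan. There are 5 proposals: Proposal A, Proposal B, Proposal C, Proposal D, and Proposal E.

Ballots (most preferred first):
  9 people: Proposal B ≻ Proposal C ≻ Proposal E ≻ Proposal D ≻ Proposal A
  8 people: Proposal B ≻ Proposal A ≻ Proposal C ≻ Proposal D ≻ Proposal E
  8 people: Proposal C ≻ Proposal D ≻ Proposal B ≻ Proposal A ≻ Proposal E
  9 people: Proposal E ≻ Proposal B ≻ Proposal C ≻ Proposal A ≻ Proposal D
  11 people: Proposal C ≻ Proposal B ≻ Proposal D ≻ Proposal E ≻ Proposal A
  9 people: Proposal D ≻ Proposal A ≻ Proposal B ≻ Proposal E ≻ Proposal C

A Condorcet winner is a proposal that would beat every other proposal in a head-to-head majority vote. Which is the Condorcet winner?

Proposal B

Proposal B vs Proposal A: 45–9
Proposal B vs Proposal C: 35–19
Proposal B vs Proposal D: 37–17
Proposal B vs Proposal E: 45–9
Proposal B beats every other proposal.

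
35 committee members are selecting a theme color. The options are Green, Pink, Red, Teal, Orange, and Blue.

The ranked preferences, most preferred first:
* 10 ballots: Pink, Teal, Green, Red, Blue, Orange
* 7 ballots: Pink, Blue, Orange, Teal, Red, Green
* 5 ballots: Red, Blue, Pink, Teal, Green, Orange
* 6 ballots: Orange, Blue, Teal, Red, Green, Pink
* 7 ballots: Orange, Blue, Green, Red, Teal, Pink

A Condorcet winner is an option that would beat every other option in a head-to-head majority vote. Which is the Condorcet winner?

Blue vs Green: 25–10
Blue vs Pink: 18–17
Blue vs Red: 20–15
Blue vs Teal: 25–10
Blue vs Orange: 22–13
Blue beats every other option.

Blue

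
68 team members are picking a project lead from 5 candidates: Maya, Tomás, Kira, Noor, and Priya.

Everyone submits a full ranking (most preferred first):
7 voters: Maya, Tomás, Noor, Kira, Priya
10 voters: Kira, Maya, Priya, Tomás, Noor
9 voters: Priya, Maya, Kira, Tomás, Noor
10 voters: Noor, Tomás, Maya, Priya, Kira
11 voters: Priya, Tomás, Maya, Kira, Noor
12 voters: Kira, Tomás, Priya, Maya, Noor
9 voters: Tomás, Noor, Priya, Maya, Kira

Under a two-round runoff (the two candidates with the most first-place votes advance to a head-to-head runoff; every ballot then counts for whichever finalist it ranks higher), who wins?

Round 1 first-place votes: Maya 7, Tomás 9, Kira 22, Noor 10, Priya 20. Kira and Priya advance.
Runoff: Kira is ranked above Priya on 29 ballots, Priya above Kira on 39.

Priya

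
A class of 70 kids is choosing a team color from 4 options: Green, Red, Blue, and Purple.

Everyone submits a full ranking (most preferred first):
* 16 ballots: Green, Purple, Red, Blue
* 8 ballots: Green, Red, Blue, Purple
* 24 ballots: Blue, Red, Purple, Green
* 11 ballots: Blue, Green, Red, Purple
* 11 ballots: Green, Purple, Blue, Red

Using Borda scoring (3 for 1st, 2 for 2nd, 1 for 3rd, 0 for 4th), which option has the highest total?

Green

Green: 16×3 + 8×3 + 24×0 + 11×2 + 11×3 = 127
Red: 16×1 + 8×2 + 24×2 + 11×1 + 11×0 = 91
Blue: 16×0 + 8×1 + 24×3 + 11×3 + 11×1 = 124
Purple: 16×2 + 8×0 + 24×1 + 11×0 + 11×2 = 78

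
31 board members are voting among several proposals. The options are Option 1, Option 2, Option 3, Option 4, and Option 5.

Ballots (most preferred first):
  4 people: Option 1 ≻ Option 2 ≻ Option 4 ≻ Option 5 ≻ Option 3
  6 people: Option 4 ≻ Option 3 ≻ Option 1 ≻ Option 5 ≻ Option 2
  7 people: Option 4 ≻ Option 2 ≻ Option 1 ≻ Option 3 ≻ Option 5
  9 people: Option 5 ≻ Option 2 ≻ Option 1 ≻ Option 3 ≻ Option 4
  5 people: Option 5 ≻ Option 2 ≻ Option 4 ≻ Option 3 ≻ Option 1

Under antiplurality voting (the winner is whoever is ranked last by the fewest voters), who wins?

Last-place votes: Option 1 5, Option 2 6, Option 3 4, Option 4 9, Option 5 7.

Option 3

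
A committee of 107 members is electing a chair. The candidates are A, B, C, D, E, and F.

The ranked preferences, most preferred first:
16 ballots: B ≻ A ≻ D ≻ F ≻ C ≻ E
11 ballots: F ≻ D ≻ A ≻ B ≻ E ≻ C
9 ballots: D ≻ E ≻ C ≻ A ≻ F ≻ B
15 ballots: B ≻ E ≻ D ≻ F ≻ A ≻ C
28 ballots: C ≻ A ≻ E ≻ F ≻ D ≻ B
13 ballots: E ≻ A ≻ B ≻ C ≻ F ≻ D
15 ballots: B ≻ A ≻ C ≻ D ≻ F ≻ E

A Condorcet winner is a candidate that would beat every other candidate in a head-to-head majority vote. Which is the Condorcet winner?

A vs B: 61–46
A vs C: 70–37
A vs D: 72–35
A vs E: 70–37
A vs F: 81–26
A beats every other candidate.

A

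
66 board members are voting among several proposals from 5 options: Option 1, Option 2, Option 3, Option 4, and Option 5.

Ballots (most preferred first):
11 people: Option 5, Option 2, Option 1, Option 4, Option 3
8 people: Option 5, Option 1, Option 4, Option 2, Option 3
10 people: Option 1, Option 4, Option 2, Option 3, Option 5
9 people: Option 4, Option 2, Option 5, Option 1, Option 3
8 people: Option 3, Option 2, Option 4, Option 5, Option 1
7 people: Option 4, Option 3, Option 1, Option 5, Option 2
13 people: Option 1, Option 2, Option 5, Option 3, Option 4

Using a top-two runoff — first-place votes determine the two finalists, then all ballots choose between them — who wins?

Round 1 first-place votes: Option 1 23, Option 2 0, Option 3 8, Option 4 16, Option 5 19. Option 1 and Option 5 advance.
Runoff: Option 1 is ranked above Option 5 on 30 ballots, Option 5 above Option 1 on 36.

Option 5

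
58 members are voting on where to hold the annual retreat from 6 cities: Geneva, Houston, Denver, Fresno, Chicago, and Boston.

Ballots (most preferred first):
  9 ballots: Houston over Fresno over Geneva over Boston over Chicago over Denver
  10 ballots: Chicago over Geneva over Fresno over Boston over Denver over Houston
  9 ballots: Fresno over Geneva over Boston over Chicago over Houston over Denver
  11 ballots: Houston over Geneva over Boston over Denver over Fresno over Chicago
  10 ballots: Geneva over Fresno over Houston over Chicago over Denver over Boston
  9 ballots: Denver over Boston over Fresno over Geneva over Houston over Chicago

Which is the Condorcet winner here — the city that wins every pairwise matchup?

Geneva vs Houston: 38–20
Geneva vs Denver: 49–9
Geneva vs Fresno: 31–27
Geneva vs Chicago: 48–10
Geneva vs Boston: 49–9
Geneva beats every other city.

Geneva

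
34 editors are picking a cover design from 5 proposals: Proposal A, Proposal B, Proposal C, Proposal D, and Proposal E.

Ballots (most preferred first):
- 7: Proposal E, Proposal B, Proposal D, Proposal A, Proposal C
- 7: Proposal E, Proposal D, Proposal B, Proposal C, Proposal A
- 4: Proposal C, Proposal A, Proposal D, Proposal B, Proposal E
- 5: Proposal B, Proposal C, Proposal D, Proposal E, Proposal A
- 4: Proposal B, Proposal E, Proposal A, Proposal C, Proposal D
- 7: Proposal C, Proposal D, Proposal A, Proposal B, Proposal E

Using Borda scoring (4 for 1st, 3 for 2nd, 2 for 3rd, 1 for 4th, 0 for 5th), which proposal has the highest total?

Proposal B

Proposal A: 7×1 + 7×0 + 4×3 + 5×0 + 4×2 + 7×2 = 41
Proposal B: 7×3 + 7×2 + 4×1 + 5×4 + 4×4 + 7×1 = 82
Proposal C: 7×0 + 7×1 + 4×4 + 5×3 + 4×1 + 7×4 = 70
Proposal D: 7×2 + 7×3 + 4×2 + 5×2 + 4×0 + 7×3 = 74
Proposal E: 7×4 + 7×4 + 4×0 + 5×1 + 4×3 + 7×0 = 73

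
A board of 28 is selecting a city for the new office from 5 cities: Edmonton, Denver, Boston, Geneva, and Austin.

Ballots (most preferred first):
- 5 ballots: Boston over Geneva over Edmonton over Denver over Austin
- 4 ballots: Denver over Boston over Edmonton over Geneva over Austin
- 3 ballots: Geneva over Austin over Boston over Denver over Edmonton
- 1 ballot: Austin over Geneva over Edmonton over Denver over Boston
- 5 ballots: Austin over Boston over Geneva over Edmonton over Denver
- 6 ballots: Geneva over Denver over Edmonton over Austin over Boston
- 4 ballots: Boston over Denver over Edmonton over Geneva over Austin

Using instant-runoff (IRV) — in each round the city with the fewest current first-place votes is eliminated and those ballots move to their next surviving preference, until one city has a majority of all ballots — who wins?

Round 1: Edmonton 0, Denver 4, Boston 9, Geneva 9, Austin 6. Edmonton eliminated.
Round 2: Denver 4, Boston 9, Geneva 9, Austin 6. Denver eliminated.
Round 3: Boston 13, Geneva 9, Austin 6. Austin eliminated.
Round 4: Boston 18, Geneva 10. Boston has a majority (≥15).

Boston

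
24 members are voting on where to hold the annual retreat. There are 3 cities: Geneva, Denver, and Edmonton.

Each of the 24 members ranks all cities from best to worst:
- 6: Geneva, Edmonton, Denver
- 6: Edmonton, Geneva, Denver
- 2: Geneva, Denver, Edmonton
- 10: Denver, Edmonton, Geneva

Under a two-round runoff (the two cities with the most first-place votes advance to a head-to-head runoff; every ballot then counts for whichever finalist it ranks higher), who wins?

Geneva

Round 1 first-place votes: Geneva 8, Denver 10, Edmonton 6. Denver and Geneva advance.
Runoff: Denver is ranked above Geneva on 10 ballots, Geneva above Denver on 14.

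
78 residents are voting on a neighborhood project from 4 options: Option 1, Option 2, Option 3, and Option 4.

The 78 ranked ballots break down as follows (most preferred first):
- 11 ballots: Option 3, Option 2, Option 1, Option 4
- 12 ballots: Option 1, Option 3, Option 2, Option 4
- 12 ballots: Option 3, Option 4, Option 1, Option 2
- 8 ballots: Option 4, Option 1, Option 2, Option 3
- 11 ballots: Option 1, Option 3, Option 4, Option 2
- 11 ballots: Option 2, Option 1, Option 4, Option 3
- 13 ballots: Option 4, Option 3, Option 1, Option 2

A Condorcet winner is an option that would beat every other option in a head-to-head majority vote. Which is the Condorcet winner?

Option 1

Option 1 vs Option 2: 56–22
Option 1 vs Option 3: 42–36
Option 1 vs Option 4: 45–33
Option 1 beats every other option.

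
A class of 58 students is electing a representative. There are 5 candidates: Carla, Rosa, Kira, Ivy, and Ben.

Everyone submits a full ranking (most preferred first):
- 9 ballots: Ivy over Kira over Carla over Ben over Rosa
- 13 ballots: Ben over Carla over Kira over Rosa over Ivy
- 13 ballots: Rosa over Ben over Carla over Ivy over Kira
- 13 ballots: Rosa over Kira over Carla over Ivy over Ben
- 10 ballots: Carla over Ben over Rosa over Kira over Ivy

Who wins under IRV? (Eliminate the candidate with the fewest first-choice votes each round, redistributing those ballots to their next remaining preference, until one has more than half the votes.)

Round 1: Carla 10, Rosa 26, Kira 0, Ivy 9, Ben 13. Kira eliminated.
Round 2: Carla 10, Rosa 26, Ivy 9, Ben 13. Ivy eliminated.
Round 3: Carla 19, Rosa 26, Ben 13. Ben eliminated.
Round 4: Carla 32, Rosa 26. Carla has a majority (≥30).

Carla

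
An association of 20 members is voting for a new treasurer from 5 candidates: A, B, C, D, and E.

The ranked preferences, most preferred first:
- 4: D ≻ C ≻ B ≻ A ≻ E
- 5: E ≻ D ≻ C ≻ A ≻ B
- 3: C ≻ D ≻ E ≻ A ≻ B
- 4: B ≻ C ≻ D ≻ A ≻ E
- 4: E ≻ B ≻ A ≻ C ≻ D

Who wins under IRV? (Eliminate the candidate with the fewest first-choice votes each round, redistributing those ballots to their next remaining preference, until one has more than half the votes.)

D

Round 1: A 0, B 4, C 3, D 4, E 9. A eliminated.
Round 2: B 4, C 3, D 4, E 9. C eliminated.
Round 3: B 4, D 7, E 9. B eliminated.
Round 4: D 11, E 9. D has a majority (≥11).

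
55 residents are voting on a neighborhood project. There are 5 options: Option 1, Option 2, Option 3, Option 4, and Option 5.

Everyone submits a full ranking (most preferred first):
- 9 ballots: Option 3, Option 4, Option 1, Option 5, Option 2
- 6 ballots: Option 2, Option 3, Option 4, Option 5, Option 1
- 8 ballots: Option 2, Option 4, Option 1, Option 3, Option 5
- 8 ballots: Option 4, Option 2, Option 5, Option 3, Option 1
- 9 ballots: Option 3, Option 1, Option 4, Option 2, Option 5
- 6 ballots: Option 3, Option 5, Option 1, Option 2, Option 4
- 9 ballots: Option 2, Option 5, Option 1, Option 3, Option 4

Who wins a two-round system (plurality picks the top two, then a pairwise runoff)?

Option 2

Round 1 first-place votes: Option 1 0, Option 2 23, Option 3 24, Option 4 8, Option 5 0. Option 3 and Option 2 advance.
Runoff: Option 3 is ranked above Option 2 on 24 ballots, Option 2 above Option 3 on 31.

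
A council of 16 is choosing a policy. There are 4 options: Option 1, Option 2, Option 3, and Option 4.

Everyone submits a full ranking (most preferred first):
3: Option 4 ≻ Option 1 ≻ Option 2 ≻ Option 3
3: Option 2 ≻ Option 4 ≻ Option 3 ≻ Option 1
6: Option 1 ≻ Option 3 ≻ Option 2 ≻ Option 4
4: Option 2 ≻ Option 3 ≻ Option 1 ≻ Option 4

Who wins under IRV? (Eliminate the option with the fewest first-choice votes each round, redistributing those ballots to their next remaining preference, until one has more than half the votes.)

Round 1: Option 1 6, Option 2 7, Option 3 0, Option 4 3. Option 3 eliminated.
Round 2: Option 1 6, Option 2 7, Option 4 3. Option 4 eliminated.
Round 3: Option 1 9, Option 2 7. Option 1 has a majority (≥9).

Option 1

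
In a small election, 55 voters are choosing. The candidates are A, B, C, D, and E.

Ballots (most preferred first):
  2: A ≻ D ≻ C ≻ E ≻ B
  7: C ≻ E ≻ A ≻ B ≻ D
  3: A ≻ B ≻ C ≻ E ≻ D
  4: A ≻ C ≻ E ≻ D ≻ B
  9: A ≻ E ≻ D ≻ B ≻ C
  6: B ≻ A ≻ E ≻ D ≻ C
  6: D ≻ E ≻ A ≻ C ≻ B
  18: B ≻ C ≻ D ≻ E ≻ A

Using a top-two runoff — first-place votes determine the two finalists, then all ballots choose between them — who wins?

A

Round 1 first-place votes: A 18, B 24, C 7, D 6, E 0. B and A advance.
Runoff: B is ranked above A on 24 ballots, A above B on 31.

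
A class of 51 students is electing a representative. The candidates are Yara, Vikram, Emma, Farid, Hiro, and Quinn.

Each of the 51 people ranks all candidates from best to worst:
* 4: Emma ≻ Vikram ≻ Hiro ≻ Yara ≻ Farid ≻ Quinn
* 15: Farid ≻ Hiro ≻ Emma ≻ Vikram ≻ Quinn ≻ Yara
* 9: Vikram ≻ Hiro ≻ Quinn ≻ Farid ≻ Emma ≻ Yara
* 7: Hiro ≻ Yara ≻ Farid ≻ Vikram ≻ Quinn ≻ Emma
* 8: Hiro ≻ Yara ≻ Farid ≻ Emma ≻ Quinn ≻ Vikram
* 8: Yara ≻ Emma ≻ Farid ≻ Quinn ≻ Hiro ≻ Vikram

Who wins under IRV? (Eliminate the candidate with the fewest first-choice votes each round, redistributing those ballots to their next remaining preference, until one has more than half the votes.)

Hiro

Round 1: Yara 8, Vikram 9, Emma 4, Farid 15, Hiro 15, Quinn 0. Quinn eliminated.
Round 2: Yara 8, Vikram 9, Emma 4, Farid 15, Hiro 15. Emma eliminated.
Round 3: Yara 8, Vikram 13, Farid 15, Hiro 15. Yara eliminated.
Round 4: Vikram 13, Farid 23, Hiro 15. Vikram eliminated.
Round 5: Farid 23, Hiro 28. Hiro has a majority (≥26).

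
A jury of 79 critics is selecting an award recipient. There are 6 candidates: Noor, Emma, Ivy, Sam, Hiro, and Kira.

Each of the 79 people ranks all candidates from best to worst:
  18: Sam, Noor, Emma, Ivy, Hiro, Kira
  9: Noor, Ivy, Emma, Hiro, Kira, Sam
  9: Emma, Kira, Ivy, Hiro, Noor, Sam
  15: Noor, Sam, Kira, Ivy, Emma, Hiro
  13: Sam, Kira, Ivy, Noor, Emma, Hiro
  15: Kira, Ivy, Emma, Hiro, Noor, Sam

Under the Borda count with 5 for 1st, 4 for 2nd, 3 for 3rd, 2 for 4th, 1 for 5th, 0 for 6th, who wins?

Noor: 18×4 + 9×5 + 9×1 + 15×5 + 13×2 + 15×1 = 242
Emma: 18×3 + 9×3 + 9×5 + 15×1 + 13×1 + 15×3 = 199
Ivy: 18×2 + 9×4 + 9×3 + 15×2 + 13×3 + 15×4 = 228
Sam: 18×5 + 9×0 + 9×0 + 15×4 + 13×5 + 15×0 = 215
Hiro: 18×1 + 9×2 + 9×2 + 15×0 + 13×0 + 15×2 = 84
Kira: 18×0 + 9×1 + 9×4 + 15×3 + 13×4 + 15×5 = 217

Noor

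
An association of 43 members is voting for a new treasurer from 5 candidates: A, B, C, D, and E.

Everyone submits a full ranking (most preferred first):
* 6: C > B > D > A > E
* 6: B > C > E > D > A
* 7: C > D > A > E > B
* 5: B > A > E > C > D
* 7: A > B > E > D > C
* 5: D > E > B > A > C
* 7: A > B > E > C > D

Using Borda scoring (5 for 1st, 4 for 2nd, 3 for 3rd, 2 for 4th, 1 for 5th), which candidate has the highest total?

A: 6×2 + 6×1 + 7×3 + 5×4 + 7×5 + 5×2 + 7×5 = 139
B: 6×4 + 6×5 + 7×1 + 5×5 + 7×4 + 5×3 + 7×4 = 157
C: 6×5 + 6×4 + 7×5 + 5×2 + 7×1 + 5×1 + 7×2 = 125
D: 6×3 + 6×2 + 7×4 + 5×1 + 7×2 + 5×5 + 7×1 = 109
E: 6×1 + 6×3 + 7×2 + 5×3 + 7×3 + 5×4 + 7×3 = 115

B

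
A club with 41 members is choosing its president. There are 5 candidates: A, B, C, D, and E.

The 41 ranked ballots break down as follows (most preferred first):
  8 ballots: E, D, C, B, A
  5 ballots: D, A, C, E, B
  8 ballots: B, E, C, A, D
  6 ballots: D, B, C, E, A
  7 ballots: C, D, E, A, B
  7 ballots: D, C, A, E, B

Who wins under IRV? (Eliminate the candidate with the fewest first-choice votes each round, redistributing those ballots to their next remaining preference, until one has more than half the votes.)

Round 1: A 0, B 8, C 7, D 18, E 8. A eliminated.
Round 2: B 8, C 7, D 18, E 8. C eliminated.
Round 3: B 8, D 25, E 8. D has a majority (≥21).

D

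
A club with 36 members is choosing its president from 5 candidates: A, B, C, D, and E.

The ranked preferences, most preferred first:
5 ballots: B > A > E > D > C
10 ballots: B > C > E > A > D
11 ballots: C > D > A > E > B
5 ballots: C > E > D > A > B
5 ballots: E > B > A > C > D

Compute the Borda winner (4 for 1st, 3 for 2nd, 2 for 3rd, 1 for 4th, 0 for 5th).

C

A: 5×3 + 10×1 + 11×2 + 5×1 + 5×2 = 62
B: 5×4 + 10×4 + 11×0 + 5×0 + 5×3 = 75
C: 5×0 + 10×3 + 11×4 + 5×4 + 5×1 = 99
D: 5×1 + 10×0 + 11×3 + 5×2 + 5×0 = 48
E: 5×2 + 10×2 + 11×1 + 5×3 + 5×4 = 76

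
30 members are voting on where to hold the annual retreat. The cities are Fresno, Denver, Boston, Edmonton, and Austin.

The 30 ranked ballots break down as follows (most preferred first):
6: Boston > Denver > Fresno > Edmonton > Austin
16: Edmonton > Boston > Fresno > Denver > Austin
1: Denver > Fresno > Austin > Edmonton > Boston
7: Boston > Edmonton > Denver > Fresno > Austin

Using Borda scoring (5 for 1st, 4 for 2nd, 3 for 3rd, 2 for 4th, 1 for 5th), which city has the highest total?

Fresno: 6×3 + 16×3 + 1×4 + 7×2 = 84
Denver: 6×4 + 16×2 + 1×5 + 7×3 = 82
Boston: 6×5 + 16×4 + 1×1 + 7×5 = 130
Edmonton: 6×2 + 16×5 + 1×2 + 7×4 = 122
Austin: 6×1 + 16×1 + 1×3 + 7×1 = 32

Boston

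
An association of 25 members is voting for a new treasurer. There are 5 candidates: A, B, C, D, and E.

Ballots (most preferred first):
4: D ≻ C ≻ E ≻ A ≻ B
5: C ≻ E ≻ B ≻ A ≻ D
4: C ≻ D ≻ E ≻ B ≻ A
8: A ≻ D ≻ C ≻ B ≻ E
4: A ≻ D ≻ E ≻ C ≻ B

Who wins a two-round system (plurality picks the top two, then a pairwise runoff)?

C

Round 1 first-place votes: A 12, B 0, C 9, D 4, E 0. A and C advance.
Runoff: A is ranked above C on 12 ballots, C above A on 13.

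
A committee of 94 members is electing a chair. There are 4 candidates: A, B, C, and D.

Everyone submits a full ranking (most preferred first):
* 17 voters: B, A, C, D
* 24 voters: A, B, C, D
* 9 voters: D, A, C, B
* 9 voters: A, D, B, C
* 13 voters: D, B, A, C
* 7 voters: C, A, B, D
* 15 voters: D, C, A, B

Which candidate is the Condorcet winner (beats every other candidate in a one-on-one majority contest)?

A

A vs B: 64–30
A vs C: 72–22
A vs D: 57–37
A beats every other candidate.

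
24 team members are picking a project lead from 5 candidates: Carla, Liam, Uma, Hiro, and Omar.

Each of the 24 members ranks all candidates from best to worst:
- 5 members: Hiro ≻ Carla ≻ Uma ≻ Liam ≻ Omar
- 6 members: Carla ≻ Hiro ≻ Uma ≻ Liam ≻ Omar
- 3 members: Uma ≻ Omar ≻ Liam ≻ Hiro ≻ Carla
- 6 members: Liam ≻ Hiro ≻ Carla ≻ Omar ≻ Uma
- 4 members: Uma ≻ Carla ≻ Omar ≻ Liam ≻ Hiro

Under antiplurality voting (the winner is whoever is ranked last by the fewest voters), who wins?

Liam

Last-place votes: Carla 3, Liam 0, Uma 6, Hiro 4, Omar 11.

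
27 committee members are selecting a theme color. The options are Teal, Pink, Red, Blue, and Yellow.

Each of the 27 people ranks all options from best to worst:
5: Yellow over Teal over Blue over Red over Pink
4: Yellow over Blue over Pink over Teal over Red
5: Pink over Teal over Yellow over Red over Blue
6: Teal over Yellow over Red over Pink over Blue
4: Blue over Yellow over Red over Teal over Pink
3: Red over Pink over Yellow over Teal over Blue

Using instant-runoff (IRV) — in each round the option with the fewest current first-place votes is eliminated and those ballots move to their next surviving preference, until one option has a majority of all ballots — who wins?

Yellow

Round 1: Teal 6, Pink 5, Red 3, Blue 4, Yellow 9. Red eliminated.
Round 2: Teal 6, Pink 8, Blue 4, Yellow 9. Blue eliminated.
Round 3: Teal 6, Pink 8, Yellow 13. Teal eliminated.
Round 4: Pink 8, Yellow 19. Yellow has a majority (≥14).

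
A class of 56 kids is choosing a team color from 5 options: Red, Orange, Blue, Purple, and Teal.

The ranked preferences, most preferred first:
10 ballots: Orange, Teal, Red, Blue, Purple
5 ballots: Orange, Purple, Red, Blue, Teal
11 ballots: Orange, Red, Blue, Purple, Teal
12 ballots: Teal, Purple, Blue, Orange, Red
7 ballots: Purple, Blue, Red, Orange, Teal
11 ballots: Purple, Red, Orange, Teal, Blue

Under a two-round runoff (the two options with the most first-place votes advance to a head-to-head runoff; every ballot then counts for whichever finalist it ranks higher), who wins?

Purple

Round 1 first-place votes: Red 0, Orange 26, Blue 0, Purple 18, Teal 12. Orange and Purple advance.
Runoff: Orange is ranked above Purple on 26 ballots, Purple above Orange on 30.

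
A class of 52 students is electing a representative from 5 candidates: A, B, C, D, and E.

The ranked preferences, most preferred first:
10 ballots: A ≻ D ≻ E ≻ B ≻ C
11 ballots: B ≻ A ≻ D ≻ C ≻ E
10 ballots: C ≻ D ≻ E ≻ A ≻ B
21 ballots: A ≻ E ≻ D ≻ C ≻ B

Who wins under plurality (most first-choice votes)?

A

First-place votes: A 31, B 11, C 10, D 0, E 0.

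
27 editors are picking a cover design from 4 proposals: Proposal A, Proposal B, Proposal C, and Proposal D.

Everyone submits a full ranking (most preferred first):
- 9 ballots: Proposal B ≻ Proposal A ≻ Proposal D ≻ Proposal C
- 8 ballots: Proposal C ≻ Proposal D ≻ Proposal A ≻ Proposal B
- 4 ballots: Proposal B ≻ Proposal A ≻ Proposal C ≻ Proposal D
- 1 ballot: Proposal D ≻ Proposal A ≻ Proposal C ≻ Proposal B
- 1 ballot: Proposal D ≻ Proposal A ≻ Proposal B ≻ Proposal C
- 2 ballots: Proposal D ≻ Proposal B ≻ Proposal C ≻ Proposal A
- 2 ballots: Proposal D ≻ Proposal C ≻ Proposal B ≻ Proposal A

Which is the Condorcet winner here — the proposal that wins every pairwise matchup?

Proposal D

Proposal D vs Proposal A: 14–13
Proposal D vs Proposal B: 14–13
Proposal D vs Proposal C: 15–12
Proposal D beats every other proposal.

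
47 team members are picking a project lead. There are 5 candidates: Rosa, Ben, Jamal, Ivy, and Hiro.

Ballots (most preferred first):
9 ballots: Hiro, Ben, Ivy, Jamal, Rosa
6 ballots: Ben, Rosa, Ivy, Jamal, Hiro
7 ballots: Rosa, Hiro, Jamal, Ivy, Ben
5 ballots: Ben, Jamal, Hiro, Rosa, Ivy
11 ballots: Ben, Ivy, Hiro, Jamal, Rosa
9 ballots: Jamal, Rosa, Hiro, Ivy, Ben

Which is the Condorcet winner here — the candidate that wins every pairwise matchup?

Hiro vs Rosa: 25–22
Hiro vs Ben: 25–22
Hiro vs Jamal: 27–20
Hiro vs Ivy: 30–17
Hiro beats every other candidate.

Hiro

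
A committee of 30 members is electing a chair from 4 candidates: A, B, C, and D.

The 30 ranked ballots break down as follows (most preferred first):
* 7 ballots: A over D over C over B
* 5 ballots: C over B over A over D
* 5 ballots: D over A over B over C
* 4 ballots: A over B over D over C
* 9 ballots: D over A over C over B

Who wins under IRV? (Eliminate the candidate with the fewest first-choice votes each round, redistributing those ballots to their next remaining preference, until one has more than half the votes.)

Round 1: A 11, B 0, C 5, D 14. B eliminated.
Round 2: A 11, C 5, D 14. C eliminated.
Round 3: A 16, D 14. A has a majority (≥16).

A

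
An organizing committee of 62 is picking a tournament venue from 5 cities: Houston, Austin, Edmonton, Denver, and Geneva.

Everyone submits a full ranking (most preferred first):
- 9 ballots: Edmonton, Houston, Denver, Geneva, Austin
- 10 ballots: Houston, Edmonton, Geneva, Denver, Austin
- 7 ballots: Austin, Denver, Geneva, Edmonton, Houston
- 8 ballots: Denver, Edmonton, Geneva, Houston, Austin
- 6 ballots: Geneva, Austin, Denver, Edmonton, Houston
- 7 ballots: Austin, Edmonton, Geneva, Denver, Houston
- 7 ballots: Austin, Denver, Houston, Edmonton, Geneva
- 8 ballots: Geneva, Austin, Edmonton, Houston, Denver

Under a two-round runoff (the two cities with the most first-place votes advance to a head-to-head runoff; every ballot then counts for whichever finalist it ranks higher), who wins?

Round 1 first-place votes: Houston 10, Austin 21, Edmonton 9, Denver 8, Geneva 14. Austin and Geneva advance.
Runoff: Austin is ranked above Geneva on 21 ballots, Geneva above Austin on 41.

Geneva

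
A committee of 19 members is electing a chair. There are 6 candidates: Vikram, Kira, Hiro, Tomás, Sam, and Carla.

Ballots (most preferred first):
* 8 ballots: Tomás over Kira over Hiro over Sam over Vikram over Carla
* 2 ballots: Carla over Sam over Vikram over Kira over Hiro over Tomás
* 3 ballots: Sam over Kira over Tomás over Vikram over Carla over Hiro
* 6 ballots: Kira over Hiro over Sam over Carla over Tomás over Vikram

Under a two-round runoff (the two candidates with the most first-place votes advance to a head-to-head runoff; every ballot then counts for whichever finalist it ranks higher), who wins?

Round 1 first-place votes: Vikram 0, Kira 6, Hiro 0, Tomás 8, Sam 3, Carla 2. Tomás and Kira advance.
Runoff: Tomás is ranked above Kira on 8 ballots, Kira above Tomás on 11.

Kira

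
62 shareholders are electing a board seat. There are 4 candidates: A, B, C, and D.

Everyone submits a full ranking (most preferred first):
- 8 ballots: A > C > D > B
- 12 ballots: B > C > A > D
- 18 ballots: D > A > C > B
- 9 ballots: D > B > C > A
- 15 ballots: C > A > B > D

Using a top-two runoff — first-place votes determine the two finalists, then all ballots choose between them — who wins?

Round 1 first-place votes: A 8, B 12, C 15, D 27. D and C advance.
Runoff: D is ranked above C on 27 ballots, C above D on 35.

C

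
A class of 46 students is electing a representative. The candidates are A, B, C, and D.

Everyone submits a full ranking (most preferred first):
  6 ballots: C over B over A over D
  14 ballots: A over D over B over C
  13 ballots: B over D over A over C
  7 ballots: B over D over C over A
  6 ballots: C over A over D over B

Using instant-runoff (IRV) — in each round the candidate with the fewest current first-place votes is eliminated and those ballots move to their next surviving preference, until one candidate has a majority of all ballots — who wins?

Round 1: A 14, B 20, C 12, D 0. D eliminated.
Round 2: A 14, B 20, C 12. C eliminated.
Round 3: A 20, B 26. B has a majority (≥24).

B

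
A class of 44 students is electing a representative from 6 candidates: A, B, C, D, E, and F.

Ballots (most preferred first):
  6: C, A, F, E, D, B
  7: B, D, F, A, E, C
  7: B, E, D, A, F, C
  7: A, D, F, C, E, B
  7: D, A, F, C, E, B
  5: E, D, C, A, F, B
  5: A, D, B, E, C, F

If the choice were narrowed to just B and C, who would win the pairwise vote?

C

B is ranked above C on 19 ballots; C above B on 25.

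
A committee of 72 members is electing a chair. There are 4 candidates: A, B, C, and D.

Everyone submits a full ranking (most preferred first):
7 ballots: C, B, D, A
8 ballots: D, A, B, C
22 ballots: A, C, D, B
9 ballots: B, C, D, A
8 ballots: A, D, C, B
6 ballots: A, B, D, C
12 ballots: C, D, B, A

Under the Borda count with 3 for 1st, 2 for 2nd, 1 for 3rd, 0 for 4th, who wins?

C

A: 7×0 + 8×2 + 22×3 + 9×0 + 8×3 + 6×3 + 12×0 = 124
B: 7×2 + 8×1 + 22×0 + 9×3 + 8×0 + 6×2 + 12×1 = 73
C: 7×3 + 8×0 + 22×2 + 9×2 + 8×1 + 6×0 + 12×3 = 127
D: 7×1 + 8×3 + 22×1 + 9×1 + 8×2 + 6×1 + 12×2 = 108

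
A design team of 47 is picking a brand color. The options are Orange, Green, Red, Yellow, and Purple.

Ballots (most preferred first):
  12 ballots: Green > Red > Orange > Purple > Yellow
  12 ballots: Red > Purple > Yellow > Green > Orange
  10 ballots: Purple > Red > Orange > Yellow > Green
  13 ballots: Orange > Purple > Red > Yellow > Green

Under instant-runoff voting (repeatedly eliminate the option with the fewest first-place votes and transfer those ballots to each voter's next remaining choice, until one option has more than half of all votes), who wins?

Red

Round 1: Orange 13, Green 12, Red 12, Yellow 0, Purple 10. Yellow eliminated.
Round 2: Orange 13, Green 12, Red 12, Purple 10. Purple eliminated.
Round 3: Orange 13, Green 12, Red 22. Green eliminated.
Round 4: Orange 13, Red 34. Red has a majority (≥24).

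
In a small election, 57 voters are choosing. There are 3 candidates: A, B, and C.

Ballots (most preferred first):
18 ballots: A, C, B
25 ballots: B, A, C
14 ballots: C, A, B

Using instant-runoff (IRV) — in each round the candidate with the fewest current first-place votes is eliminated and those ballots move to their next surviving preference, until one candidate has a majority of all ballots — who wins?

Round 1: A 18, B 25, C 14. C eliminated.
Round 2: A 32, B 25. A has a majority (≥29).

A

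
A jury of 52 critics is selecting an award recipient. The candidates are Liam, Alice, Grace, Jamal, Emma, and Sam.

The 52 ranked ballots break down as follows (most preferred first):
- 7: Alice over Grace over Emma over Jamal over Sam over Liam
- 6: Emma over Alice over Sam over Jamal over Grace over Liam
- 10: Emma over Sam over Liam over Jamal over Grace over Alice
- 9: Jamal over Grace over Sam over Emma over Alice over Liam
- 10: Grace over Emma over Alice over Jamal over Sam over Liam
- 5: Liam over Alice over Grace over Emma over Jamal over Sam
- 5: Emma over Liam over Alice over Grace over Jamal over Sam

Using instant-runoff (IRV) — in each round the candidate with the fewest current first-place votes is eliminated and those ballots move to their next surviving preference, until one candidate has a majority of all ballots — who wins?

Round 1: Liam 5, Alice 7, Grace 10, Jamal 9, Emma 21, Sam 0. Sam eliminated.
Round 2: Liam 5, Alice 7, Grace 10, Jamal 9, Emma 21. Liam eliminated.
Round 3: Alice 12, Grace 10, Jamal 9, Emma 21. Jamal eliminated.
Round 4: Alice 12, Grace 19, Emma 21. Alice eliminated.
Round 5: Grace 31, Emma 21. Grace has a majority (≥27).

Grace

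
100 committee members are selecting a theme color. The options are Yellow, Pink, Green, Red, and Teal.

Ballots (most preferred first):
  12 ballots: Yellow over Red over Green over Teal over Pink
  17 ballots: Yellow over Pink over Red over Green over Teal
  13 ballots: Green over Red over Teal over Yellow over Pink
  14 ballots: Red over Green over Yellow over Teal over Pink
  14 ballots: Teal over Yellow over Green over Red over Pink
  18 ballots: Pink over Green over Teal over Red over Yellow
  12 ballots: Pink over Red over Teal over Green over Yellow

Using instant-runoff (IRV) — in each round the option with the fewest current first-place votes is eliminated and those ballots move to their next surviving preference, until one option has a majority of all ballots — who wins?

Round 1: Yellow 29, Pink 30, Green 13, Red 14, Teal 14. Green eliminated.
Round 2: Yellow 29, Pink 30, Red 27, Teal 14. Teal eliminated.
Round 3: Yellow 43, Pink 30, Red 27. Red eliminated.
Round 4: Yellow 70, Pink 30. Yellow has a majority (≥51).

Yellow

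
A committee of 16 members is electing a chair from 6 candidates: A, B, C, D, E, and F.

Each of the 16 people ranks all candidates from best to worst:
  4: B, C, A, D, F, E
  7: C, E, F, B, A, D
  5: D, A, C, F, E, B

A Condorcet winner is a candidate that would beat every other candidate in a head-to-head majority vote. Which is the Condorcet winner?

C

C vs A: 11–5
C vs B: 12–4
C vs D: 11–5
C vs E: 16–0
C vs F: 16–0
C beats every other candidate.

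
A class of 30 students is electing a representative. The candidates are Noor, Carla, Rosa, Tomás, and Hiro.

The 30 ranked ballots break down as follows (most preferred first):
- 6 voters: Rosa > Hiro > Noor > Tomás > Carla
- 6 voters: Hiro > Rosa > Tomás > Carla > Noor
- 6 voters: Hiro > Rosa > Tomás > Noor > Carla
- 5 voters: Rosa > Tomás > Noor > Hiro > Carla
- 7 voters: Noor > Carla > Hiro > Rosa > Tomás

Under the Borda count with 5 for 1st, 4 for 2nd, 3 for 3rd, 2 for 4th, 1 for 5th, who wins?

Rosa

Noor: 6×3 + 6×1 + 6×2 + 5×3 + 7×5 = 86
Carla: 6×1 + 6×2 + 6×1 + 5×1 + 7×4 = 57
Rosa: 6×5 + 6×4 + 6×4 + 5×5 + 7×2 = 117
Tomás: 6×2 + 6×3 + 6×3 + 5×4 + 7×1 = 75
Hiro: 6×4 + 6×5 + 6×5 + 5×2 + 7×3 = 115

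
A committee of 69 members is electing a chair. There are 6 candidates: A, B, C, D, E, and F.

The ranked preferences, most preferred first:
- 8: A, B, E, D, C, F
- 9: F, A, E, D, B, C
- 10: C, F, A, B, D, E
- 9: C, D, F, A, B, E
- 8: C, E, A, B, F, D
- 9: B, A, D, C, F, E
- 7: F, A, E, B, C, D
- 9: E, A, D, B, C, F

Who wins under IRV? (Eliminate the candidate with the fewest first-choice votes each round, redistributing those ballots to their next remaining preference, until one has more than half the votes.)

B

Round 1: A 8, B 9, C 27, D 0, E 9, F 16. D eliminated.
Round 2: A 8, B 9, C 27, E 9, F 16. A eliminated.
Round 3: B 17, C 27, E 9, F 16. E eliminated.
Round 4: B 26, C 27, F 16. F eliminated.
Round 5: B 42, C 27. B has a majority (≥35).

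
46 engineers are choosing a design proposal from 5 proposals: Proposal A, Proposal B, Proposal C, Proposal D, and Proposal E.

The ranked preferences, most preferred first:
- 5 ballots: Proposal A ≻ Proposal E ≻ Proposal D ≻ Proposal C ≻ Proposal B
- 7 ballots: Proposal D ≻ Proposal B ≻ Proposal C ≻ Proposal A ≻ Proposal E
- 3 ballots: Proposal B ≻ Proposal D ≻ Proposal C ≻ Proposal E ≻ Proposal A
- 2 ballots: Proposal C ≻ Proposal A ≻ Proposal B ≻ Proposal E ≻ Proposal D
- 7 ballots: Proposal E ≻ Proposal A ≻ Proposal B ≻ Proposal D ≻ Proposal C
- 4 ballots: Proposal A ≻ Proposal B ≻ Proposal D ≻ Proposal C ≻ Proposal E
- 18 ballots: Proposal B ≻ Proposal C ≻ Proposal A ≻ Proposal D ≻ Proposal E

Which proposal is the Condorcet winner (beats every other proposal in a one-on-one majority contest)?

Proposal B

Proposal B vs Proposal A: 28–18
Proposal B vs Proposal C: 39–7
Proposal B vs Proposal D: 34–12
Proposal B vs Proposal E: 34–12
Proposal B beats every other proposal.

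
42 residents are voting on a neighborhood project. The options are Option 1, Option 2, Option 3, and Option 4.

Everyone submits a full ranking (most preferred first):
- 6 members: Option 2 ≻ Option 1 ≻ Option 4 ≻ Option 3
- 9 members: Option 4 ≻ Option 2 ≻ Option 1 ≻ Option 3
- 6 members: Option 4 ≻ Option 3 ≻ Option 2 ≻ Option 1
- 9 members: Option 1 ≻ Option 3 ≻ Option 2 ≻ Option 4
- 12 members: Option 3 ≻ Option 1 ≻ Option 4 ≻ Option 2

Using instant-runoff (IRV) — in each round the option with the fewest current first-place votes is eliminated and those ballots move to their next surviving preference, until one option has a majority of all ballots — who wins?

Option 1

Round 1: Option 1 9, Option 2 6, Option 3 12, Option 4 15. Option 2 eliminated.
Round 2: Option 1 15, Option 3 12, Option 4 15. Option 3 eliminated.
Round 3: Option 1 27, Option 4 15. Option 1 has a majority (≥22).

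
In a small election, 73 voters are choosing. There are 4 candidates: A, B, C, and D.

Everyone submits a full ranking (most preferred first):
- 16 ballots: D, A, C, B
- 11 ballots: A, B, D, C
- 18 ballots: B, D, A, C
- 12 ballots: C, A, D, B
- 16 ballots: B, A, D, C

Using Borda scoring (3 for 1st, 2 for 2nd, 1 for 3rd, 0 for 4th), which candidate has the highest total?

A: 16×2 + 11×3 + 18×1 + 12×2 + 16×2 = 139
B: 16×0 + 11×2 + 18×3 + 12×0 + 16×3 = 124
C: 16×1 + 11×0 + 18×0 + 12×3 + 16×0 = 52
D: 16×3 + 11×1 + 18×2 + 12×1 + 16×1 = 123

A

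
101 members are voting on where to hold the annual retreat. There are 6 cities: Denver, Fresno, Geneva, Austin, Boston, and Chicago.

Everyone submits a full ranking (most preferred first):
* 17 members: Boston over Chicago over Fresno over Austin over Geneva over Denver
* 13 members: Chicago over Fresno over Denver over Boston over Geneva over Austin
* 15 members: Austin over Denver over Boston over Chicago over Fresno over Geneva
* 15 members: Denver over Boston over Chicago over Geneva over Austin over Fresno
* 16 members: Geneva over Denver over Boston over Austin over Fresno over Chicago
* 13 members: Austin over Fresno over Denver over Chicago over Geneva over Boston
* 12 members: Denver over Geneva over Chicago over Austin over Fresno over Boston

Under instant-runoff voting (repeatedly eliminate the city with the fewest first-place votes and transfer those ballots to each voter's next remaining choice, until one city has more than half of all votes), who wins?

Denver

Round 1: Denver 27, Fresno 0, Geneva 16, Austin 28, Boston 17, Chicago 13. Fresno eliminated.
Round 2: Denver 27, Geneva 16, Austin 28, Boston 17, Chicago 13. Chicago eliminated.
Round 3: Denver 40, Geneva 16, Austin 28, Boston 17. Geneva eliminated.
Round 4: Denver 56, Austin 28, Boston 17. Denver has a majority (≥51).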